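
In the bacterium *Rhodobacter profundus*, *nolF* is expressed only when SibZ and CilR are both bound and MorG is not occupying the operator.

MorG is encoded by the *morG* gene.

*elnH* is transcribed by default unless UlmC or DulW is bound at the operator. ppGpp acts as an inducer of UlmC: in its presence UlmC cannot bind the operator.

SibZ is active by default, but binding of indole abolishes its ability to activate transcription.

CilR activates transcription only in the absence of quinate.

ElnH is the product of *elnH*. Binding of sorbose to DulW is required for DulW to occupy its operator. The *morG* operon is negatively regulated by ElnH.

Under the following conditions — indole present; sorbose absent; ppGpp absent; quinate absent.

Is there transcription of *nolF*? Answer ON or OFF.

Indole is present, so SibZ is inactive.
ppGpp is absent, so UlmC is active.
Sorbose is absent, so DulW is inactive.
With repressor UlmC bound, *elnH* is not transcribed.
So ElnH is not produced.
With no repressor bound, *morG* is transcribed.
So MorG is produced and active.
Quinate is absent, so CilR is active.
With repressor MorG bound, *nolF* is not transcribed.

OFF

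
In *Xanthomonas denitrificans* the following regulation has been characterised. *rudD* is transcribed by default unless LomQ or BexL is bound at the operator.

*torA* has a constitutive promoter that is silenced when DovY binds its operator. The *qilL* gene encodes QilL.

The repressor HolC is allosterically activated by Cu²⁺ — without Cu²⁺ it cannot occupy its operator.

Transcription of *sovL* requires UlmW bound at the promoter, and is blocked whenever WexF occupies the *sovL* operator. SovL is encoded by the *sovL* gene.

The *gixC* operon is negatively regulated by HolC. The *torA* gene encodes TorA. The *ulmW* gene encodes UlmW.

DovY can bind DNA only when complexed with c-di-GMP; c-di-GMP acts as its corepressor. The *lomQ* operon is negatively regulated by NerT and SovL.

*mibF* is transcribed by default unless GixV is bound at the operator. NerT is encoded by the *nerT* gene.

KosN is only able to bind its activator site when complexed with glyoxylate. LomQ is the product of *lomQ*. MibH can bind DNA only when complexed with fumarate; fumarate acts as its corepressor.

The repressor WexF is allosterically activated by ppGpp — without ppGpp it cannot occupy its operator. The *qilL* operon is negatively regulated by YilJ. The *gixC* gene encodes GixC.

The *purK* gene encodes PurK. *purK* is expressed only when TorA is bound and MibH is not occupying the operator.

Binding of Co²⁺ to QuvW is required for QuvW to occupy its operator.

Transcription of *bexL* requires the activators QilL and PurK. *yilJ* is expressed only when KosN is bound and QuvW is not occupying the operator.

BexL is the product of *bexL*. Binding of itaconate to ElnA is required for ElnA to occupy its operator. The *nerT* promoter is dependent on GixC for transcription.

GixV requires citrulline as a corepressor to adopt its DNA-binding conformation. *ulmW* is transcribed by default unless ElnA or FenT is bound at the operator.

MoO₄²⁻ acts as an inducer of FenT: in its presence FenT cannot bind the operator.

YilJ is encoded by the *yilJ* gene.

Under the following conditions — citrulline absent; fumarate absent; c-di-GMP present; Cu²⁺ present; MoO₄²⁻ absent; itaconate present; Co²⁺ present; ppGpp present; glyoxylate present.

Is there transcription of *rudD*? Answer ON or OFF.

OFF

Cu²⁺ is present, so HolC is active.
With repressor HolC bound, *gixC* is not transcribed.
So GixC is not produced.
Required activator GixC is absent, so *nerT* is not transcribed.
So NerT is not produced.
ppGpp is present, so WexF is active.
Itaconate is present, so ElnA is active.
MoO₄²⁻ is absent, so FenT is active.
With repressor ElnA bound, *ulmW* is not transcribed.
So UlmW is not produced.
With repressor WexF bound, *sovL* is not transcribed.
So SovL is not produced.
With no repressor bound, *lomQ* is transcribed.
So LomQ is produced and active.
Co²⁺ is present, so QuvW is active.
Glyoxylate is present, so KosN is active.
With repressor QuvW bound, *yilJ* is not transcribed.
So YilJ is not produced.
With no repressor bound, *qilL* is transcribed.
So QilL is produced and active.
Fumarate is absent, so MibH is inactive.
c-di-GMP is present, so DovY is active.
With repressor DovY bound, *torA* is not transcribed.
So TorA is not produced.
Required activator TorA is absent, so *purK* is not transcribed.
So PurK is not produced.
Required activator PurK is absent, so *bexL* is not transcribed.
So BexL is not produced.
With repressor LomQ bound, *rudD* is not transcribed.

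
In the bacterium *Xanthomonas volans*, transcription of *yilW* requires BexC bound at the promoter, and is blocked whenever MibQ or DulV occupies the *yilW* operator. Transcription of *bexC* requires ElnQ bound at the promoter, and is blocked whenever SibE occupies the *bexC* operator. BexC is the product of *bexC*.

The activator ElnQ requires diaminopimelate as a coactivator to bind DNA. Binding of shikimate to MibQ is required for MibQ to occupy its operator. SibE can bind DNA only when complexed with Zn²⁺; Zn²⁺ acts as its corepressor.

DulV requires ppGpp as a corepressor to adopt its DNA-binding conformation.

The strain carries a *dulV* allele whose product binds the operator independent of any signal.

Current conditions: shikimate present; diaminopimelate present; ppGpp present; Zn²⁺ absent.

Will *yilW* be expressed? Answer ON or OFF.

OFF

Shikimate is present, so MibQ is active.
DulV is constitutively active in this strain.
Diaminopimelate is present, so ElnQ is active.
Zn²⁺ is absent, so SibE is inactive.
No repressor is bound and ElnQ is active, so *bexC* is transcribed.
So BexC is produced and active.
With repressor MibQ bound, *yilW* is not transcribed.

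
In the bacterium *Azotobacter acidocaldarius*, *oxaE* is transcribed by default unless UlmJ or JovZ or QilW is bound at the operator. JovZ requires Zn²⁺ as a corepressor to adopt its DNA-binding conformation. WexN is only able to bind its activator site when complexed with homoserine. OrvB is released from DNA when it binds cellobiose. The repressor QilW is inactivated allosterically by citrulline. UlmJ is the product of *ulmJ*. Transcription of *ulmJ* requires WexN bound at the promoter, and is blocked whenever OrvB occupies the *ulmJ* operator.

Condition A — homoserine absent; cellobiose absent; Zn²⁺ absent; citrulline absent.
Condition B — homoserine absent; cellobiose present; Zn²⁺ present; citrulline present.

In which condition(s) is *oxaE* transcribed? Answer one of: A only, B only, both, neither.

neither

Condition A:
Homoserine is absent, so WexN is inactive.
Cellobiose is absent, so OrvB is active.
With repressor OrvB bound, *ulmJ* is not transcribed.
So UlmJ is not produced.
Zn²⁺ is absent, so JovZ is inactive.
Citrulline is absent, so QilW is active.
With repressor QilW bound, *oxaE* is not transcribed.
→ *oxaE* is OFF in A.
Condition B:
Homoserine is absent, so WexN is inactive.
Cellobiose is present, so OrvB is inactive.
Required activator WexN is absent, so *ulmJ* is not transcribed.
So UlmJ is not produced.
Zn²⁺ is present, so JovZ is active.
Citrulline is present, so QilW is inactive.
With repressor JovZ bound, *oxaE* is not transcribed.
→ *oxaE* is OFF in B.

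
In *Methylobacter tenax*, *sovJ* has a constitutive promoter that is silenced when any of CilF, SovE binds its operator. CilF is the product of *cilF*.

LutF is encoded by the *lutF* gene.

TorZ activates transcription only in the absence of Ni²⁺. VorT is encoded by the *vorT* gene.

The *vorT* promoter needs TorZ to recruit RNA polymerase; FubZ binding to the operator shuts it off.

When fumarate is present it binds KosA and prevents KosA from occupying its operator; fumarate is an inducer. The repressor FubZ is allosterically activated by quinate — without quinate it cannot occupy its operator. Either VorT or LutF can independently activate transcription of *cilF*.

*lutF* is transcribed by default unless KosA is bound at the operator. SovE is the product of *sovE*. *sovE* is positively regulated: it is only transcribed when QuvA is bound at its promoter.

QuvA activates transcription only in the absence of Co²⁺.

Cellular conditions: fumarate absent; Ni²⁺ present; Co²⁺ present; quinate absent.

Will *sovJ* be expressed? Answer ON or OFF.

Ni²⁺ is present, so TorZ is inactive.
Quinate is absent, so FubZ is inactive.
Required activator TorZ is absent, so *vorT* is not transcribed.
So VorT is not produced.
Fumarate is absent, so KosA is active.
With repressor KosA bound, *lutF* is not transcribed.
So LutF is not produced.
No activator is available at the *cilF* promoter, so *cilF* is not transcribed.
So CilF is not produced.
Co²⁺ is present, so QuvA is inactive.
Required activator QuvA is absent, so *sovE* is not transcribed.
So SovE is not produced.
With no repressor bound, *sovJ* is transcribed.

ON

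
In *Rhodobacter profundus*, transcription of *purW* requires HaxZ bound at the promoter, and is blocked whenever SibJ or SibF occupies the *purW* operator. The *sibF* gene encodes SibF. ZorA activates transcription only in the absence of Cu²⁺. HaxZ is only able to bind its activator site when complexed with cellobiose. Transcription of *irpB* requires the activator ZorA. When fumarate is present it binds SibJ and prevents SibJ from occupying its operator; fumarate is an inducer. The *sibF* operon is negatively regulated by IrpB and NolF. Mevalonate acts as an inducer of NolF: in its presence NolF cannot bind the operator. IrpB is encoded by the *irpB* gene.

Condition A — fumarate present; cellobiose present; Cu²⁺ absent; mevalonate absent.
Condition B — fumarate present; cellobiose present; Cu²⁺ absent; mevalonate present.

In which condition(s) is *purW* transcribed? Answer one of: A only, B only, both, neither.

Condition A:
Fumarate is present, so SibJ is inactive.
Cellobiose is present, so HaxZ is active.
Cu²⁺ is absent, so ZorA is active.
No repressor is bound and ZorA is active, so *irpB* is transcribed.
So IrpB is produced and active.
Mevalonate is absent, so NolF is active.
With repressor IrpB bound, *sibF* is not transcribed.
So SibF is not produced.
No repressor is bound and HaxZ is active, so *purW* is transcribed.
→ *purW* is ON in A.
Condition B:
Fumarate is present, so SibJ is inactive.
Cellobiose is present, so HaxZ is active.
Cu²⁺ is absent, so ZorA is active.
No repressor is bound and ZorA is active, so *irpB* is transcribed.
So IrpB is produced and active.
Mevalonate is present, so NolF is inactive.
With repressor IrpB bound, *sibF* is not transcribed.
So SibF is not produced.
No repressor is bound and HaxZ is active, so *purW* is transcribed.
→ *purW* is ON in B.

both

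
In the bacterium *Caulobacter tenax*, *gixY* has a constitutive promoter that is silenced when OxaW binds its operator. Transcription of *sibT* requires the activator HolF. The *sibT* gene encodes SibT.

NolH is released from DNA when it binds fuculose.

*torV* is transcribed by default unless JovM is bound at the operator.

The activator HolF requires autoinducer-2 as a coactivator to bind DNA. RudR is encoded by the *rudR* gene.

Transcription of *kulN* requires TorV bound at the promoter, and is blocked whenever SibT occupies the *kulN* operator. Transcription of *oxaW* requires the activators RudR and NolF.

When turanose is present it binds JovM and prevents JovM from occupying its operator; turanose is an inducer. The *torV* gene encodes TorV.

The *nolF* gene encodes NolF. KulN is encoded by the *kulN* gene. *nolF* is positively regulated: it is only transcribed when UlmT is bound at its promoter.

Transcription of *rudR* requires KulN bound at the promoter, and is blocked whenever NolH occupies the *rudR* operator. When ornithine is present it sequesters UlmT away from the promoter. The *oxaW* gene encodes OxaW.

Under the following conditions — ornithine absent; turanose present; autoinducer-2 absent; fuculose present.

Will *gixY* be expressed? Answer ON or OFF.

OFF

Turanose is present, so JovM is inactive.
With no repressor bound, *torV* is transcribed.
So TorV is produced and active.
Autoinducer-2 is absent, so HolF is inactive.
Required activator HolF is absent, so *sibT* is not transcribed.
So SibT is not produced.
No repressor is bound and TorV is active, so *kulN* is transcribed.
So KulN is produced and active.
Fuculose is present, so NolH is inactive.
No repressor is bound and KulN is active, so *rudR* is transcribed.
So RudR is produced and active.
Ornithine is absent, so UlmT is active.
No repressor is bound and UlmT is active, so *nolF* is transcribed.
So NolF is produced and active.
No repressor is bound and RudR and NolF are active, so *oxaW* is transcribed.
So OxaW is produced and active.
With repressor OxaW bound, *gixY* is not transcribed.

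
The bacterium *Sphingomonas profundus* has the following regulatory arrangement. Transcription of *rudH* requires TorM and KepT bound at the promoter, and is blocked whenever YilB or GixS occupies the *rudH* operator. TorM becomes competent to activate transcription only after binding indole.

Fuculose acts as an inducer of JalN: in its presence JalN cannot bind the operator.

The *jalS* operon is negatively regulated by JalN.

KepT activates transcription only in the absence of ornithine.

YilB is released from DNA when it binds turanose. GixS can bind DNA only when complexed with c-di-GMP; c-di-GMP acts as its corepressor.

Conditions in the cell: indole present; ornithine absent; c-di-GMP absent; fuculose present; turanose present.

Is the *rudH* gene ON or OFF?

ON

Turanose is present, so YilB is inactive.
c-di-GMP is absent, so GixS is inactive.
Indole is present, so TorM is active.
Ornithine is absent, so KepT is active.
No repressor is bound and TorM and KepT are active, so *rudH* is transcribed.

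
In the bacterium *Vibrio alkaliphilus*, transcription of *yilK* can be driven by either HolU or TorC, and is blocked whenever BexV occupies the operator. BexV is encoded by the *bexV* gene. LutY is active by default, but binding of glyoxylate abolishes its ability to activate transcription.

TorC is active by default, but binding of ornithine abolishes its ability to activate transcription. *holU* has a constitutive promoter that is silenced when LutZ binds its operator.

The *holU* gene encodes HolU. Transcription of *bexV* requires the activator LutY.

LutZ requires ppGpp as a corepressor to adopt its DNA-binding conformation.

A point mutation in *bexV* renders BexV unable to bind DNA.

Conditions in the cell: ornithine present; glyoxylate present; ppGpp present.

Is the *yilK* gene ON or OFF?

ppGpp is present, so LutZ is active.
With repressor LutZ bound, *holU* is not transcribed.
So HolU is not produced.
Ornithine is present, so TorC is inactive.
BexV is non-functional in this strain, so it has no effect.
No activator is available at the *yilK* promoter, so *yilK* is not transcribed.

OFF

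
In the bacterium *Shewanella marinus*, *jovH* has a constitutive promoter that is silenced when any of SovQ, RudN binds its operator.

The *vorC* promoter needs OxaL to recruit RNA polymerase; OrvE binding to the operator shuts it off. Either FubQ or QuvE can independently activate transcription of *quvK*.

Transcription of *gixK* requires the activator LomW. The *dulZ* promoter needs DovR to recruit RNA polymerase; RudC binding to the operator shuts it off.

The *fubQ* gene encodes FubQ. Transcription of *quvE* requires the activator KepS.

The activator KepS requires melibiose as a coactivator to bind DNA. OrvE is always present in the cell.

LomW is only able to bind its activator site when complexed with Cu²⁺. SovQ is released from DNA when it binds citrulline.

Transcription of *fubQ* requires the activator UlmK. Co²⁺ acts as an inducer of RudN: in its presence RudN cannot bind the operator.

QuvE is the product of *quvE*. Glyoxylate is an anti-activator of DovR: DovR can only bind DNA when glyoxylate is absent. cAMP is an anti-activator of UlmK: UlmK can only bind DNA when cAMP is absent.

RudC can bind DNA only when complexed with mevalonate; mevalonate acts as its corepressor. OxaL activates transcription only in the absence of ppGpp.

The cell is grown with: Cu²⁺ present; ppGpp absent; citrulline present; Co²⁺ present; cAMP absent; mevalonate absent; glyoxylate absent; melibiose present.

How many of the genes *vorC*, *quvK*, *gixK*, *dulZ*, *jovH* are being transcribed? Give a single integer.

4

ppGpp is absent, so OxaL is active.
OrvE is produced constitutively and is active.
With repressor OrvE bound, *vorC* is not transcribed.
→ *vorC* is OFF.
cAMP is absent, so UlmK is active.
No repressor is bound and UlmK is active, so *fubQ* is transcribed.
So FubQ is produced and active.
Melibiose is present, so KepS is active.
No repressor is bound and KepS is active, so *quvE* is transcribed.
So QuvE is produced and active.
Activator FubQ is present, so *quvK* is transcribed.
→ *quvK* is ON.
Cu²⁺ is present, so LomW is active.
No repressor is bound and LomW is active, so *gixK* is transcribed.
→ *gixK* is ON.
Mevalonate is absent, so RudC is inactive.
Glyoxylate is absent, so DovR is active.
No repressor is bound and DovR is active, so *dulZ* is transcribed.
→ *dulZ* is ON.
Citrulline is present, so SovQ is inactive.
Co²⁺ is present, so RudN is inactive.
With no repressor bound, *jovH* is transcribed.
→ *jovH* is ON.
4 of the 5 genes are transcribed.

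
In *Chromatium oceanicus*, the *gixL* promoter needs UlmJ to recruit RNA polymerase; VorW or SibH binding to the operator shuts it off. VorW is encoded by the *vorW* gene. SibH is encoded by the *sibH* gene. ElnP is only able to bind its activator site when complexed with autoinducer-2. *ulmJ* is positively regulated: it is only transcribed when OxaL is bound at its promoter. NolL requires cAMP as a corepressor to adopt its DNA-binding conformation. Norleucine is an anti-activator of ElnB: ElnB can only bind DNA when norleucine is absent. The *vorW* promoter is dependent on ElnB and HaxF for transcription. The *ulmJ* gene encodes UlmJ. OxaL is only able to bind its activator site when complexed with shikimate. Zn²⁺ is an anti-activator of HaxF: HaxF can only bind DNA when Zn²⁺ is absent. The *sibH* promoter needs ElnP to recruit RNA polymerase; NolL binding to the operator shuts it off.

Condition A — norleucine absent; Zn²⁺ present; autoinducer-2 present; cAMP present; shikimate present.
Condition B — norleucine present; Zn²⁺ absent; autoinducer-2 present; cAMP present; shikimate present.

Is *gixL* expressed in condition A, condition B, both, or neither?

both

Condition A:
Norleucine is absent, so ElnB is active.
Zn²⁺ is present, so HaxF is inactive.
Required activator HaxF is absent, so *vorW* is not transcribed.
So VorW is not produced.
Autoinducer-2 is present, so ElnP is active.
cAMP is present, so NolL is active.
With repressor NolL bound, *sibH* is not transcribed.
So SibH is not produced.
Shikimate is present, so OxaL is active.
No repressor is bound and OxaL is active, so *ulmJ* is transcribed.
So UlmJ is produced and active.
No repressor is bound and UlmJ is active, so *gixL* is transcribed.
→ *gixL* is ON in A.
Condition B:
Norleucine is present, so ElnB is inactive.
Zn²⁺ is absent, so HaxF is active.
Required activator ElnB is absent, so *vorW* is not transcribed.
So VorW is not produced.
Autoinducer-2 is present, so ElnP is active.
cAMP is present, so NolL is active.
With repressor NolL bound, *sibH* is not transcribed.
So SibH is not produced.
Shikimate is present, so OxaL is active.
No repressor is bound and OxaL is active, so *ulmJ* is transcribed.
So UlmJ is produced and active.
No repressor is bound and UlmJ is active, so *gixL* is transcribed.
→ *gixL* is ON in B.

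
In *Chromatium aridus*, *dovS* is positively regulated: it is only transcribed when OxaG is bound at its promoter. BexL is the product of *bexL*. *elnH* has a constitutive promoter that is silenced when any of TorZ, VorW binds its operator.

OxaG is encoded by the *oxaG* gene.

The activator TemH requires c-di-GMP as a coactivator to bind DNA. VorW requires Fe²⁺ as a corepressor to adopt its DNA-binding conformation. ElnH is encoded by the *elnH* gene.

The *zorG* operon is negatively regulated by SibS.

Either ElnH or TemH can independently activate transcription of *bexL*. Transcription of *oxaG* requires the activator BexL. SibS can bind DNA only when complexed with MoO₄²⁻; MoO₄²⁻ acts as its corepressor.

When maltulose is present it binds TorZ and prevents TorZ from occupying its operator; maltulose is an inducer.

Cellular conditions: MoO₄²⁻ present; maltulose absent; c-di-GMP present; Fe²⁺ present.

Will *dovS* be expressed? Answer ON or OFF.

ON

Maltulose is absent, so TorZ is active.
Fe²⁺ is present, so VorW is active.
With repressor TorZ bound, *elnH* is not transcribed.
So ElnH is not produced.
c-di-GMP is present, so TemH is active.
Activator TemH is present, so *bexL* is transcribed.
So BexL is produced and active.
No repressor is bound and BexL is active, so *oxaG* is transcribed.
So OxaG is produced and active.
No repressor is bound and OxaG is active, so *dovS* is transcribed.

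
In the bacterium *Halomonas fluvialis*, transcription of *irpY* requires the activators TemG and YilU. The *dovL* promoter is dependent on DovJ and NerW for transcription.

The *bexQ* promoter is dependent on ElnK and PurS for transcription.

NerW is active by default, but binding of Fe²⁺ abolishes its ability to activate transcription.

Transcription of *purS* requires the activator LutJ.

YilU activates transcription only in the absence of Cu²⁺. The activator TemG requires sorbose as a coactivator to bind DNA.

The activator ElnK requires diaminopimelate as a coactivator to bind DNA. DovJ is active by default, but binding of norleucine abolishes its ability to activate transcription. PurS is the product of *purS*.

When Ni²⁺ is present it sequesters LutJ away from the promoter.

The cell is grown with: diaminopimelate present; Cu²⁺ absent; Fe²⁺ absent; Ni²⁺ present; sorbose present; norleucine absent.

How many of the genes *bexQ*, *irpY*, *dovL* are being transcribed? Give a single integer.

Diaminopimelate is present, so ElnK is active.
Ni²⁺ is present, so LutJ is inactive.
Required activator LutJ is absent, so *purS* is not transcribed.
So PurS is not produced.
Required activator PurS is absent, so *bexQ* is not transcribed.
→ *bexQ* is OFF.
Sorbose is present, so TemG is active.
Cu²⁺ is absent, so YilU is active.
No repressor is bound and TemG and YilU are active, so *irpY* is transcribed.
→ *irpY* is ON.
Norleucine is absent, so DovJ is active.
Fe²⁺ is absent, so NerW is active.
No repressor is bound and DovJ and NerW are active, so *dovL* is transcribed.
→ *dovL* is ON.
2 of the 3 genes are transcribed.

2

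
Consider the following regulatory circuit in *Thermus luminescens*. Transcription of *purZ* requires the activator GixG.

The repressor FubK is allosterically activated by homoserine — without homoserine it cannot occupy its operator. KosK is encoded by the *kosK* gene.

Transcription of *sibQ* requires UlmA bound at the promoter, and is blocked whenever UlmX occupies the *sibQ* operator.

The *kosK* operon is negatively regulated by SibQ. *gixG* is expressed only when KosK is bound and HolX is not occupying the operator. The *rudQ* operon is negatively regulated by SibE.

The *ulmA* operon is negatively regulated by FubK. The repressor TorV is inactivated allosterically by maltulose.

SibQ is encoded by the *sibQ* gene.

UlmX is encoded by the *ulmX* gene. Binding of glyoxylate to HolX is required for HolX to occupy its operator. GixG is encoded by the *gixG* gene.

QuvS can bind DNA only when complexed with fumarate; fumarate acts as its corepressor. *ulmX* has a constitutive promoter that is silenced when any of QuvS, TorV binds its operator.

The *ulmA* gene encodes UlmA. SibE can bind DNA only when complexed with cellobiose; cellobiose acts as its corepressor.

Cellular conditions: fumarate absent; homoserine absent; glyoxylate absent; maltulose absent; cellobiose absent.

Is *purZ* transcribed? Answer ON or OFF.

OFF

Fumarate is absent, so QuvS is inactive.
Maltulose is absent, so TorV is active.
With repressor TorV bound, *ulmX* is not transcribed.
So UlmX is not produced.
Homoserine is absent, so FubK is inactive.
With no repressor bound, *ulmA* is transcribed.
So UlmA is produced and active.
No repressor is bound and UlmA is active, so *sibQ* is transcribed.
So SibQ is produced and active.
With repressor SibQ bound, *kosK* is not transcribed.
So KosK is not produced.
Glyoxylate is absent, so HolX is inactive.
Required activator KosK is absent, so *gixG* is not transcribed.
So GixG is not produced.
Required activator GixG is absent, so *purZ* is not transcribed.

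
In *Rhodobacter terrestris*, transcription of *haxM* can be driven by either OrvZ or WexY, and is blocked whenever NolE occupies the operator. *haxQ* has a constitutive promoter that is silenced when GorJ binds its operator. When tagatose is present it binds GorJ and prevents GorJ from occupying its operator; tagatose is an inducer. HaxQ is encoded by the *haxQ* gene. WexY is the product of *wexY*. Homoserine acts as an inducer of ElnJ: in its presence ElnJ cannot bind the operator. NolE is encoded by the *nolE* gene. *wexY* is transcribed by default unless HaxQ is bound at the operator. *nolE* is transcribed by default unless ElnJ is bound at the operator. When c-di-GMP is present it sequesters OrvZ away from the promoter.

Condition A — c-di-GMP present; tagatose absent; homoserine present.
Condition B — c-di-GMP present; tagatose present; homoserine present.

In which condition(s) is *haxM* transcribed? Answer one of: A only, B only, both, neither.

Condition A:
c-di-GMP is present, so OrvZ is inactive.
Tagatose is absent, so GorJ is active.
With repressor GorJ bound, *haxQ* is not transcribed.
So HaxQ is not produced.
With no repressor bound, *wexY* is transcribed.
So WexY is produced and active.
Homoserine is present, so ElnJ is inactive.
With no repressor bound, *nolE* is transcribed.
So NolE is produced and active.
With repressor NolE bound, *haxM* is not transcribed.
→ *haxM* is OFF in A.
Condition B:
c-di-GMP is present, so OrvZ is inactive.
Tagatose is present, so GorJ is inactive.
With no repressor bound, *haxQ* is transcribed.
So HaxQ is produced and active.
With repressor HaxQ bound, *wexY* is not transcribed.
So WexY is not produced.
Homoserine is present, so ElnJ is inactive.
With no repressor bound, *nolE* is transcribed.
So NolE is produced and active.
With repressor NolE bound, *haxM* is not transcribed.
→ *haxM* is OFF in B.

neither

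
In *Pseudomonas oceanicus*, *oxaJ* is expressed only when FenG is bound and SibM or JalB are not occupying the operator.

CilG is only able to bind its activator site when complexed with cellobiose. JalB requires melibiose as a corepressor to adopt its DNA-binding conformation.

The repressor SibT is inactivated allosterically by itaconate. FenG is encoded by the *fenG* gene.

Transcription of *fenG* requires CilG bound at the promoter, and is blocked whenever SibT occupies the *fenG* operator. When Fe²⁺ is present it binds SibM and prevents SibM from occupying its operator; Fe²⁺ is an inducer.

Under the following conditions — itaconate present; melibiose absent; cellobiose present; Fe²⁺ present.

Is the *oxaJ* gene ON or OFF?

ON

Fe²⁺ is present, so SibM is inactive.
Melibiose is absent, so JalB is inactive.
Itaconate is present, so SibT is inactive.
Cellobiose is present, so CilG is active.
No repressor is bound and CilG is active, so *fenG* is transcribed.
So FenG is produced and active.
No repressor is bound and FenG is active, so *oxaJ* is transcribed.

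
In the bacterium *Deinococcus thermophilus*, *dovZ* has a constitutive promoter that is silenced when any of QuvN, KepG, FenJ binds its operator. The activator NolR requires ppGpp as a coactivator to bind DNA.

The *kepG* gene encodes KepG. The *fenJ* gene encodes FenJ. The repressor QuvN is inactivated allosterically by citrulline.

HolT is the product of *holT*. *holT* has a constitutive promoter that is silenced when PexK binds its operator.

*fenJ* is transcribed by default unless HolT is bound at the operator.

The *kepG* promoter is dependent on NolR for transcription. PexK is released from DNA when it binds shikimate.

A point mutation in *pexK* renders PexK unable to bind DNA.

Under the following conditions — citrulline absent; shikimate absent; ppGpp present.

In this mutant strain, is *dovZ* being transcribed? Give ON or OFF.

OFF

Citrulline is absent, so QuvN is active.
ppGpp is present, so NolR is active.
No repressor is bound and NolR is active, so *kepG* is transcribed.
So KepG is produced and active.
PexK is non-functional in this strain, so it has no effect.
With no repressor bound, *holT* is transcribed.
So HolT is produced and active.
With repressor HolT bound, *fenJ* is not transcribed.
So FenJ is not produced.
With repressor QuvN bound, *dovZ* is not transcribed.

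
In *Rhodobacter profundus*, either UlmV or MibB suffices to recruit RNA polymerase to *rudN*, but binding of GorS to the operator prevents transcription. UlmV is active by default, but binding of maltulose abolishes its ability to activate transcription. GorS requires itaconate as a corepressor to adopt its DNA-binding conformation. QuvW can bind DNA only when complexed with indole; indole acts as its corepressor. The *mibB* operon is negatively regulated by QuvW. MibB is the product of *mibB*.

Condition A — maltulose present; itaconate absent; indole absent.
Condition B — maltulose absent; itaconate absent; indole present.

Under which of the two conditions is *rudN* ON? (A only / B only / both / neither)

both

Condition A:
Maltulose is present, so UlmV is inactive.
Itaconate is absent, so GorS is inactive.
Indole is absent, so QuvW is inactive.
With no repressor bound, *mibB* is transcribed.
So MibB is produced and active.
Activator MibB is present, so *rudN* is transcribed.
→ *rudN* is ON in A.
Condition B:
Maltulose is absent, so UlmV is active.
Itaconate is absent, so GorS is inactive.
Indole is present, so QuvW is active.
With repressor QuvW bound, *mibB* is not transcribed.
So MibB is not produced.
Activator UlmV is present, so *rudN* is transcribed.
→ *rudN* is ON in B.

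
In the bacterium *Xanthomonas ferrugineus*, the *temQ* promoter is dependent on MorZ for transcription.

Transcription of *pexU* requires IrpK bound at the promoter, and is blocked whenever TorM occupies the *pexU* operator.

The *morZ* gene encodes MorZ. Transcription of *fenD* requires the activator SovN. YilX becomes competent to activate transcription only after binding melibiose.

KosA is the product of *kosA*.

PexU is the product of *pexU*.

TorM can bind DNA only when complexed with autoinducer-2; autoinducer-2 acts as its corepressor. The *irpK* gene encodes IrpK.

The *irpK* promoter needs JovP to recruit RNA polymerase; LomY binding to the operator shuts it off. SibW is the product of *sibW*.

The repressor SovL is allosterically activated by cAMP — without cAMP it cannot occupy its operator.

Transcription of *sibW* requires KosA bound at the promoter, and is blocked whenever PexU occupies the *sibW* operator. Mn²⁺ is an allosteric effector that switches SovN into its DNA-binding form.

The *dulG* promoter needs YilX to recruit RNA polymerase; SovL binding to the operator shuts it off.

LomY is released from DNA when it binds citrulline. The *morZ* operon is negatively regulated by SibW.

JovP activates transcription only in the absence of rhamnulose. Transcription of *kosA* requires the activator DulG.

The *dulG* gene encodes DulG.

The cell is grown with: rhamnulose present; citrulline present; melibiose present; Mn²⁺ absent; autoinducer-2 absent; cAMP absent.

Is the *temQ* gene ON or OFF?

OFF

cAMP is absent, so SovL is inactive.
Melibiose is present, so YilX is active.
No repressor is bound and YilX is active, so *dulG* is transcribed.
So DulG is produced and active.
No repressor is bound and DulG is active, so *kosA* is transcribed.
So KosA is produced and active.
Rhamnulose is present, so JovP is inactive.
Citrulline is present, so LomY is inactive.
Required activator JovP is absent, so *irpK* is not transcribed.
So IrpK is not produced.
Autoinducer-2 is absent, so TorM is inactive.
Required activator IrpK is absent, so *pexU* is not transcribed.
So PexU is not produced.
No repressor is bound and KosA is active, so *sibW* is transcribed.
So SibW is produced and active.
With repressor SibW bound, *morZ* is not transcribed.
So MorZ is not produced.
Required activator MorZ is absent, so *temQ* is not transcribed.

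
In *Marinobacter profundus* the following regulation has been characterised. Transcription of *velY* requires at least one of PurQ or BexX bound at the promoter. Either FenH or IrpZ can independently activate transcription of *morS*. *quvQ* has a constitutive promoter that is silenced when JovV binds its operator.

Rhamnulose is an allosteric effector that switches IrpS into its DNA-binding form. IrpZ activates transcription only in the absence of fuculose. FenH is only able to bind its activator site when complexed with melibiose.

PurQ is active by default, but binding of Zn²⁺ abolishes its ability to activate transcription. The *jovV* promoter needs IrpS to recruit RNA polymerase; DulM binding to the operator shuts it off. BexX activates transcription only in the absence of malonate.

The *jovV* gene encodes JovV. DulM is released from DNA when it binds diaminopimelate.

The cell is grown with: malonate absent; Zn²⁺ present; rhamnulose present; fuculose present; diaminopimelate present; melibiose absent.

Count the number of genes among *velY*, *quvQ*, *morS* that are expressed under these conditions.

Zn²⁺ is present, so PurQ is inactive.
Malonate is absent, so BexX is active.
Activator BexX is present, so *velY* is transcribed.
→ *velY* is ON.
Rhamnulose is present, so IrpS is active.
Diaminopimelate is present, so DulM is inactive.
No repressor is bound and IrpS is active, so *jovV* is transcribed.
So JovV is produced and active.
With repressor JovV bound, *quvQ* is not transcribed.
→ *quvQ* is OFF.
Melibiose is absent, so FenH is inactive.
Fuculose is present, so IrpZ is inactive.
No activator is available at the *morS* promoter, so *morS* is not transcribed.
→ *morS* is OFF.
1 of the 3 genes is transcribed.

1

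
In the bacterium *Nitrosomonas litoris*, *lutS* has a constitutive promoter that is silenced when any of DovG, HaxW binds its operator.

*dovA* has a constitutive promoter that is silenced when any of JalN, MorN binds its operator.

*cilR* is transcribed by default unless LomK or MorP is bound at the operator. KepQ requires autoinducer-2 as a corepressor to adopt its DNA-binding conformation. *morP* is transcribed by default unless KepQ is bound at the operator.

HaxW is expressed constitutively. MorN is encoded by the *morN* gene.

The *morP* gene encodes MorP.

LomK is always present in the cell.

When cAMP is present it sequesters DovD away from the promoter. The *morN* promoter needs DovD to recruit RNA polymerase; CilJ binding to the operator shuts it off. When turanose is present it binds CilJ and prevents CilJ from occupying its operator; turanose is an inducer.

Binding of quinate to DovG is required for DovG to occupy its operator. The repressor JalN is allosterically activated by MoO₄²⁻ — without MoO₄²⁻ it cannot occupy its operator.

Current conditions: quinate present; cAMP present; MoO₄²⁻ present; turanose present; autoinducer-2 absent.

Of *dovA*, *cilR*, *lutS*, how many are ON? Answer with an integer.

0

MoO₄²⁻ is present, so JalN is active.
cAMP is present, so DovD is inactive.
Turanose is present, so CilJ is inactive.
Required activator DovD is absent, so *morN* is not transcribed.
So MorN is not produced.
With repressor JalN bound, *dovA* is not transcribed.
→ *dovA* is OFF.
LomK is produced constitutively and is active.
Autoinducer-2 is absent, so KepQ is inactive.
With no repressor bound, *morP* is transcribed.
So MorP is produced and active.
With repressor LomK bound, *cilR* is not transcribed.
→ *cilR* is OFF.
Quinate is present, so DovG is active.
HaxW is produced constitutively and is active.
With repressor DovG bound, *lutS* is not transcribed.
→ *lutS* is OFF.
0 of the 3 genes are transcribed.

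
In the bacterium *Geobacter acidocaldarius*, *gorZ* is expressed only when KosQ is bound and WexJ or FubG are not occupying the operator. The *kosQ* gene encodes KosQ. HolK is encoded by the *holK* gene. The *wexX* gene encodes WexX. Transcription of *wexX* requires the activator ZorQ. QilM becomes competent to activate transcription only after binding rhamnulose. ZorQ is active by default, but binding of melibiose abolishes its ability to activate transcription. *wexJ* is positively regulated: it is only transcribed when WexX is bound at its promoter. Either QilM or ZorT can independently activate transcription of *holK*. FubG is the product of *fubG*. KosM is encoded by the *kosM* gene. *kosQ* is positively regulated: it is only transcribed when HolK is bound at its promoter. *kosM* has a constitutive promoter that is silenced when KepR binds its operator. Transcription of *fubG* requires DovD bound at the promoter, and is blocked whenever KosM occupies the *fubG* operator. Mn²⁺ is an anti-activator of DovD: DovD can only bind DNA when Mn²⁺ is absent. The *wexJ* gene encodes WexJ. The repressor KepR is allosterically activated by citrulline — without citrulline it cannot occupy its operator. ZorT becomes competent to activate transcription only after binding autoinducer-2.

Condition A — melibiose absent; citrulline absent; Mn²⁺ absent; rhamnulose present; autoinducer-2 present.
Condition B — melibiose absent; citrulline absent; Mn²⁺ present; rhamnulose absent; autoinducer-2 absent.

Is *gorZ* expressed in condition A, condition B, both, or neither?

neither

Condition A:
Melibiose is absent, so ZorQ is active.
No repressor is bound and ZorQ is active, so *wexX* is transcribed.
So WexX is produced and active.
No repressor is bound and WexX is active, so *wexJ* is transcribed.
So WexJ is produced and active.
Citrulline is absent, so KepR is inactive.
With no repressor bound, *kosM* is transcribed.
So KosM is produced and active.
Mn²⁺ is absent, so DovD is active.
With repressor KosM bound, *fubG* is not transcribed.
So FubG is not produced.
Rhamnulose is present, so QilM is active.
Autoinducer-2 is present, so ZorT is active.
Activator QilM is present, so *holK* is transcribed.
So HolK is produced and active.
No repressor is bound and HolK is active, so *kosQ* is transcribed.
So KosQ is produced and active.
With repressor WexJ bound, *gorZ* is not transcribed.
→ *gorZ* is OFF in A.
Condition B:
Melibiose is absent, so ZorQ is active.
No repressor is bound and ZorQ is active, so *wexX* is transcribed.
So WexX is produced and active.
No repressor is bound and WexX is active, so *wexJ* is transcribed.
So WexJ is produced and active.
Citrulline is absent, so KepR is inactive.
With no repressor bound, *kosM* is transcribed.
So KosM is produced and active.
Mn²⁺ is present, so DovD is inactive.
With repressor KosM bound, *fubG* is not transcribed.
So FubG is not produced.
Rhamnulose is absent, so QilM is inactive.
Autoinducer-2 is absent, so ZorT is inactive.
No activator is available at the *holK* promoter, so *holK* is not transcribed.
So HolK is not produced.
Required activator HolK is absent, so *kosQ* is not transcribed.
So KosQ is not produced.
With repressor WexJ bound, *gorZ* is not transcribed.
→ *gorZ* is OFF in B.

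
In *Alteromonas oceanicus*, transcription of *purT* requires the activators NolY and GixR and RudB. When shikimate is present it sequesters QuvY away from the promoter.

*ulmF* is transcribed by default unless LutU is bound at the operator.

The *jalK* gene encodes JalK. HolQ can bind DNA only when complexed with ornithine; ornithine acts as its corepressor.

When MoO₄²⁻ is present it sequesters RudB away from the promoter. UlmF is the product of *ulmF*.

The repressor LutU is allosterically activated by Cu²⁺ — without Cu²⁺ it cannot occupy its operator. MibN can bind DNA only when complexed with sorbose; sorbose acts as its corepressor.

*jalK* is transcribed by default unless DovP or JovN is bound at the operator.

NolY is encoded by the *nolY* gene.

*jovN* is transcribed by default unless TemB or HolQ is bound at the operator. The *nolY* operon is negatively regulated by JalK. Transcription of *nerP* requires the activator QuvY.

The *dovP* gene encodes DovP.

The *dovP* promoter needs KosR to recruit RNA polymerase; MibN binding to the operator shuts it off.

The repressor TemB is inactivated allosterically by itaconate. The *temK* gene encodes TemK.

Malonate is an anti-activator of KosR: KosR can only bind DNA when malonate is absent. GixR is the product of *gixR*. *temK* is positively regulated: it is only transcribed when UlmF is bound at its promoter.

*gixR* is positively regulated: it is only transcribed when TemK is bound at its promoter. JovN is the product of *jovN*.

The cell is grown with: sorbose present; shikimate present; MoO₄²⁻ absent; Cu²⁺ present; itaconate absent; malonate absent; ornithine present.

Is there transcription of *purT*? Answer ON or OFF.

OFF

Malonate is absent, so KosR is active.
Sorbose is present, so MibN is active.
With repressor MibN bound, *dovP* is not transcribed.
So DovP is not produced.
Itaconate is absent, so TemB is active.
Ornithine is present, so HolQ is active.
With repressor TemB bound, *jovN* is not transcribed.
So JovN is not produced.
With no repressor bound, *jalK* is transcribed.
So JalK is produced and active.
With repressor JalK bound, *nolY* is not transcribed.
So NolY is not produced.
Cu²⁺ is present, so LutU is active.
With repressor LutU bound, *ulmF* is not transcribed.
So UlmF is not produced.
Required activator UlmF is absent, so *temK* is not transcribed.
So TemK is not produced.
Required activator TemK is absent, so *gixR* is not transcribed.
So GixR is not produced.
MoO₄²⁻ is absent, so RudB is active.
Required activator NolY is absent, so *purT* is not transcribed.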